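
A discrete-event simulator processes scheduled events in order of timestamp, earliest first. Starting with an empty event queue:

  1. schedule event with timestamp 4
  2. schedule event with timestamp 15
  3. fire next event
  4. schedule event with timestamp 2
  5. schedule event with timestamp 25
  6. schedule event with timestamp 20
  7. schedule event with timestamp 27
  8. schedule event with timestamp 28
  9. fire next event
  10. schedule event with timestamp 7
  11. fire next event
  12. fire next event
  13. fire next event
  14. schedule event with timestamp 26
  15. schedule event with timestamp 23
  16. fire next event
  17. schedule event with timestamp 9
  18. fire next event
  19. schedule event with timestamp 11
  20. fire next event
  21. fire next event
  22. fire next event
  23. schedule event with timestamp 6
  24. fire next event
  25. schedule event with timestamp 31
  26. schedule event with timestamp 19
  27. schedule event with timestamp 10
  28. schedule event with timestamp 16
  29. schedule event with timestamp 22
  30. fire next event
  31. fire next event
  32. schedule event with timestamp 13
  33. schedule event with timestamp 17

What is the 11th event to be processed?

insert 4 → {4}
insert 15 → {4, 15}
fire next event → 4; now {15}
insert 2 → {2, 15}
insert 25 → {2, 15, 25}
insert 20 → {2, 15, 20, 25}
insert 27 → {2, 15, 20, 25, 27}
insert 28 → {2, 15, 20, 25, 27, 28}
fire next event → 2; now {15, 20, 25, 27, 28}
insert 7 → {7, 15, 20, 25, 27, 28}
fire next event → 7; now {15, 20, 25, 27, 28}
fire next event → 15; now {20, 25, 27, 28}
fire next event → 20; now {25, 27, 28}
insert 26 → {25, 26, 27, 28}
insert 23 → {23, 25, 26, 27, 28}
fire next event → 23; now {25, 26, 27, 28}
insert 9 → {9, 25, 26, 27, 28}
fire next event → 9; now {25, 26, 27, 28}
insert 11 → {11, 25, 26, 27, 28}
fire next event → 11; now {25, 26, 27, 28}
fire next event → 25; now {26, 27, 28}
fire next event → 26; now {27, 28}
insert 6 → {6, 27, 28}
fire next event → 6; now {27, 28}
insert 31 → {27, 28, 31}
insert 19 → {19, 27, 28, 31}
insert 10 → {10, 19, 27, 28, 31}
insert 16 → {10, 16, 19, 27, 28, 31}
insert 22 → {10, 16, 19, 22, 27, 28, 31}
fire next event → 10; now {16, 19, 22, 27, 28, 31}
fire next event → 16; now {19, 22, 27, 28, 31}
insert 13 → {13, 19, 22, 27, 28, 31}
insert 17 → {13, 17, 19, 22, 27, 28, 31}

6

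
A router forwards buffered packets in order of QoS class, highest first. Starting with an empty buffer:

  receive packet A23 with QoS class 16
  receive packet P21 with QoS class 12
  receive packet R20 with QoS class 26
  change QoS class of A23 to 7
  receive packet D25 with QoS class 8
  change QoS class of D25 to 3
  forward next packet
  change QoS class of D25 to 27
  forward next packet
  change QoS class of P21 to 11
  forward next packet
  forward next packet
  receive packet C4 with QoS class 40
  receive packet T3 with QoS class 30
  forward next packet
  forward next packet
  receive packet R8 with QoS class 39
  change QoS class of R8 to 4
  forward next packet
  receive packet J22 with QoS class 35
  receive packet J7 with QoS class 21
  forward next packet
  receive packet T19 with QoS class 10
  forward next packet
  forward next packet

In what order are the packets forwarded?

[R20, D25, P21, A23, C4, T3, R8, J22, J7, T19]

add A23 (QoS class 16) → {A23:16}
add P21 (QoS class 12) → {A23:16, P21:12}
add R20 (QoS class 26) → {R20:26, A23:16, P21:12}
update A23 to QoS class 7 → {R20:26, P21:12, A23:7}
add D25 (QoS class 8) → {R20:26, P21:12, D25:8, A23:7}
update D25 to QoS class 3 → {R20:26, P21:12, A23:7, D25:3}
forward next packet → R20; now {P21:12, A23:7, D25:3}
update D25 to QoS class 27 → {D25:27, P21:12, A23:7}
forward next packet → D25; now {P21:12, A23:7}
update P21 to QoS class 11 → {P21:11, A23:7}
forward next packet → P21; now {A23:7}
forward next packet → A23; now {}
add C4 (QoS class 40) → {C4:40}
add T3 (QoS class 30) → {C4:40, T3:30}
forward next packet → C4; now {T3:30}
forward next packet → T3; now {}
add R8 (QoS class 39) → {R8:39}
update R8 to QoS class 4 → {R8:4}
forward next packet → R8; now {}
add J22 (QoS class 35) → {J22:35}
add J7 (QoS class 21) → {J22:35, J7:21}
forward next packet → J22; now {J7:21}
add T19 (QoS class 10) → {J7:21, T19:10}
forward next packet → J7; now {T19:10}
forward next packet → T19; now {}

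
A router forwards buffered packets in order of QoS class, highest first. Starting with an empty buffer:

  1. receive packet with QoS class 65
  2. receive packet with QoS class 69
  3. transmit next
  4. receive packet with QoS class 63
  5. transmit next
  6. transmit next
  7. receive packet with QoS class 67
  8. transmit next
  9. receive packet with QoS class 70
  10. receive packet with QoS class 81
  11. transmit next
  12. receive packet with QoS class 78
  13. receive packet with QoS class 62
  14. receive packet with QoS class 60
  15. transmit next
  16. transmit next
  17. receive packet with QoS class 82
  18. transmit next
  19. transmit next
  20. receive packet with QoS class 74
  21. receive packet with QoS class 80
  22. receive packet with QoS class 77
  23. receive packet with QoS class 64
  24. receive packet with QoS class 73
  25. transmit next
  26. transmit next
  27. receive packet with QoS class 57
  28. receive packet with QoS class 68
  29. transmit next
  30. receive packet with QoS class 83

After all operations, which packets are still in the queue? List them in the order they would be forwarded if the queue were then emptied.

[83, 73, 68, 64, 60, 57]

insert 65 → {65}
insert 69 → {69, 65}
transmit next → 69; now {65}
insert 63 → {65, 63}
transmit next → 65; now {63}
transmit next → 63; now {}
insert 67 → {67}
transmit next → 67; now {}
insert 70 → {70}
insert 81 → {81, 70}
transmit next → 81; now {70}
insert 78 → {78, 70}
insert 62 → {78, 70, 62}
insert 60 → {78, 70, 62, 60}
transmit next → 78; now {70, 62, 60}
transmit next → 70; now {62, 60}
insert 82 → {82, 62, 60}
transmit next → 82; now {62, 60}
transmit next → 62; now {60}
insert 74 → {74, 60}
insert 80 → {80, 74, 60}
insert 77 → {80, 77, 74, 60}
insert 64 → {80, 77, 74, 64, 60}
insert 73 → {80, 77, 74, 73, 64, 60}
transmit next → 80; now {77, 74, 73, 64, 60}
transmit next → 77; now {74, 73, 64, 60}
insert 57 → {74, 73, 64, 60, 57}
insert 68 → {74, 73, 68, 64, 60, 57}
transmit next → 74; now {73, 68, 64, 60, 57}
insert 83 → {83, 73, 68, 64, 60, 57}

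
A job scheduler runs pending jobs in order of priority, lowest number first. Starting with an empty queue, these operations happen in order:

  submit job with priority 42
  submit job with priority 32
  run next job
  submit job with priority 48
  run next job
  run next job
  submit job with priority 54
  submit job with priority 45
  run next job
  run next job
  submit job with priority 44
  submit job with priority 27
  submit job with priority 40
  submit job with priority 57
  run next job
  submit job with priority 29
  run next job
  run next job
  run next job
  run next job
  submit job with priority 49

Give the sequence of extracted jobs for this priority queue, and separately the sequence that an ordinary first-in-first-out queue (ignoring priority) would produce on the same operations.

insert 42 → {42}
insert 32 → {32, 42}
run next job → 32; now {42}
insert 48 → {42, 48}
run next job → 42; now {48}
run next job → 48; now {}
insert 54 → {54}
insert 45 → {45, 54}
run next job → 45; now {54}
run next job → 54; now {}
insert 44 → {44}
insert 27 → {27, 44}
insert 40 → {27, 40, 44}
insert 57 → {27, 40, 44, 57}
run next job → 27; now {40, 44, 57}
insert 29 → {29, 40, 44, 57}
run next job → 29; now {40, 44, 57}
run next job → 40; now {44, 57}
run next job → 44; now {57}
run next job → 57; now {}
insert 49 → {49}

priority queue: [32, 42, 48, 45, 54, 27, 29, 40, 44, 57]; FIFO queue: 42 → 32 → 48 → 54 → 45 → 44 → 27 → 40 → 57 → 29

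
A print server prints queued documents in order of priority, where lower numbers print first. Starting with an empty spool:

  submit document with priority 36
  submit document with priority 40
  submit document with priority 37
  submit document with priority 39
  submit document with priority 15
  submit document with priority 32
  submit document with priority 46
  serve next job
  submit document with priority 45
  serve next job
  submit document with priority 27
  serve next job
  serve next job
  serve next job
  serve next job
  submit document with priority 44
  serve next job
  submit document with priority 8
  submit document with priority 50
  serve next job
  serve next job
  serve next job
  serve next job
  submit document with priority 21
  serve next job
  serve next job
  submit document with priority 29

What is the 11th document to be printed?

insert 36 → {36}
insert 40 → {36, 40}
insert 37 → {36, 37, 40}
insert 39 → {36, 37, 39, 40}
insert 15 → {15, 36, 37, 39, 40}
insert 32 → {15, 32, 36, 37, 39, 40}
insert 46 → {15, 32, 36, 37, 39, 40, 46}
serve next job → 15; now {32, 36, 37, 39, 40, 46}
insert 45 → {32, 36, 37, 39, 40, 45, 46}
serve next job → 32; now {36, 37, 39, 40, 45, 46}
insert 27 → {27, 36, 37, 39, 40, 45, 46}
serve next job → 27; now {36, 37, 39, 40, 45, 46}
serve next job → 36; now {37, 39, 40, 45, 46}
serve next job → 37; now {39, 40, 45, 46}
serve next job → 39; now {40, 45, 46}
insert 44 → {40, 44, 45, 46}
serve next job → 40; now {44, 45, 46}
insert 8 → {8, 44, 45, 46}
insert 50 → {8, 44, 45, 46, 50}
serve next job → 8; now {44, 45, 46, 50}
serve next job → 44; now {45, 46, 50}
serve next job → 45; now {46, 50}
serve next job → 46; now {50}
insert 21 → {21, 50}
serve next job → 21; now {50}
serve next job → 50; now {}
insert 29 → {29}

46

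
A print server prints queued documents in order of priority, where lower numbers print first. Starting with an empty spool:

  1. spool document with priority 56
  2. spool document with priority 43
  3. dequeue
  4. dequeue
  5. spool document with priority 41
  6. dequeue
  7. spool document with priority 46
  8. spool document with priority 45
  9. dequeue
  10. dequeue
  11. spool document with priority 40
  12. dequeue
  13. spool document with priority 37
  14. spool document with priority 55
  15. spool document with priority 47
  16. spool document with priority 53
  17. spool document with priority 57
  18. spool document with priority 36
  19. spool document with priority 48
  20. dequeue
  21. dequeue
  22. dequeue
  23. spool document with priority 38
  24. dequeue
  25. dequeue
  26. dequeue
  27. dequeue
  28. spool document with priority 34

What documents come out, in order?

insert 56 → {56}
insert 43 → {43, 56}
dequeue → 43; now {56}
dequeue → 56; now {}
insert 41 → {41}
dequeue → 41; now {}
insert 46 → {46}
insert 45 → {45, 46}
dequeue → 45; now {46}
dequeue → 46; now {}
insert 40 → {40}
dequeue → 40; now {}
insert 37 → {37}
insert 55 → {37, 55}
insert 47 → {37, 47, 55}
insert 53 → {37, 47, 53, 55}
insert 57 → {37, 47, 53, 55, 57}
insert 36 → {36, 37, 47, 53, 55, 57}
insert 48 → {36, 37, 47, 48, 53, 55, 57}
dequeue → 36; now {37, 47, 48, 53, 55, 57}
dequeue → 37; now {47, 48, 53, 55, 57}
dequeue → 47; now {48, 53, 55, 57}
insert 38 → {38, 48, 53, 55, 57}
dequeue → 38; now {48, 53, 55, 57}
dequeue → 48; now {53, 55, 57}
dequeue → 53; now {55, 57}
dequeue → 55; now {57}
insert 34 → {34, 57}

43 → 56 → 41 → 45 → 46 → 40 → 36 → 37 → 47 → 38 → 48 → 53 → 55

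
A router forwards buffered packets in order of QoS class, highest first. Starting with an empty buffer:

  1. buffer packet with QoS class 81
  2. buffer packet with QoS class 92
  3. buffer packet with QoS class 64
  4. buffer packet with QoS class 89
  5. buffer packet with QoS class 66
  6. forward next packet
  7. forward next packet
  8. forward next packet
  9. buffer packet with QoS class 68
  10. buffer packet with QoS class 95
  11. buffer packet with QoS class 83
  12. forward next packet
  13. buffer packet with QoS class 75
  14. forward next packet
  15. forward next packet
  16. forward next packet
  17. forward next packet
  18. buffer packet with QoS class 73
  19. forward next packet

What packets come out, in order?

insert 81 → {81}
insert 92 → {92, 81}
insert 64 → {92, 81, 64}
insert 89 → {92, 89, 81, 64}
insert 66 → {92, 89, 81, 66, 64}
forward next packet → 92; now {89, 81, 66, 64}
forward next packet → 89; now {81, 66, 64}
forward next packet → 81; now {66, 64}
insert 68 → {68, 66, 64}
insert 95 → {95, 68, 66, 64}
insert 83 → {95, 83, 68, 66, 64}
forward next packet → 95; now {83, 68, 66, 64}
insert 75 → {83, 75, 68, 66, 64}
forward next packet → 83; now {75, 68, 66, 64}
forward next packet → 75; now {68, 66, 64}
forward next packet → 68; now {66, 64}
forward next packet → 66; now {64}
insert 73 → {73, 64}
forward next packet → 73; now {64}

[92, 89, 81, 95, 83, 75, 68, 66, 73]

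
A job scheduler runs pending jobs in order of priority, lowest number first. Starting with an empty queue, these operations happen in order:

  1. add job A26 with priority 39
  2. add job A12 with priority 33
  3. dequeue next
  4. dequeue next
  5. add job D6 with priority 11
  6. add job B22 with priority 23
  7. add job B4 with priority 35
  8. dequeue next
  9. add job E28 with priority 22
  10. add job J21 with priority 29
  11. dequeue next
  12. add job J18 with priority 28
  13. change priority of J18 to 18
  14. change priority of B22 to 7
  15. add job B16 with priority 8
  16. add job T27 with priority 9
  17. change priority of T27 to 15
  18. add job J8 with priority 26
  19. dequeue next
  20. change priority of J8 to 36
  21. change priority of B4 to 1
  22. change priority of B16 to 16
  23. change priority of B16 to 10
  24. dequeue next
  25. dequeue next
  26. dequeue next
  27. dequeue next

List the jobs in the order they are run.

A12 → A26 → D6 → E28 → B22 → B4 → B16 → T27 → J18

add A26 (priority 39) → {A26:39}
add A12 (priority 33) → {A12:33, A26:39}
dequeue next → A12; now {A26:39}
dequeue next → A26; now {}
add D6 (priority 11) → {D6:11}
add B22 (priority 23) → {D6:11, B22:23}
add B4 (priority 35) → {D6:11, B22:23, B4:35}
dequeue next → D6; now {B22:23, B4:35}
add E28 (priority 22) → {E28:22, B22:23, B4:35}
add J21 (priority 29) → {E28:22, B22:23, J21:29, B4:35}
dequeue next → E28; now {B22:23, J21:29, B4:35}
add J18 (priority 28) → {B22:23, J18:28, J21:29, B4:35}
update J18 to priority 18 → {J18:18, B22:23, J21:29, B4:35}
update B22 to priority 7 → {B22:7, J18:18, J21:29, B4:35}
add B16 (priority 8) → {B22:7, B16:8, J18:18, J21:29, B4:35}
add T27 (priority 9) → {B22:7, B16:8, T27:9, J18:18, J21:29, B4:35}
update T27 to priority 15 → {B22:7, B16:8, T27:15, J18:18, J21:29, B4:35}
add J8 (priority 26) → {B22:7, B16:8, T27:15, J18:18, J8:26, J21:29, B4:35}
dequeue next → B22; now {B16:8, T27:15, J18:18, J8:26, J21:29, B4:35}
update J8 to priority 36 → {B16:8, T27:15, J18:18, J21:29, B4:35, J8:36}
update B4 to priority 1 → {B4:1, B16:8, T27:15, J18:18, J21:29, J8:36}
update B16 to priority 16 → {B4:1, T27:15, B16:16, J18:18, J21:29, J8:36}
update B16 to priority 10 → {B4:1, B16:10, T27:15, J18:18, J21:29, J8:36}
dequeue next → B4; now {B16:10, T27:15, J18:18, J21:29, J8:36}
dequeue next → B16; now {T27:15, J18:18, J21:29, J8:36}
dequeue next → T27; now {J18:18, J21:29, J8:36}
dequeue next → J18; now {J21:29, J8:36}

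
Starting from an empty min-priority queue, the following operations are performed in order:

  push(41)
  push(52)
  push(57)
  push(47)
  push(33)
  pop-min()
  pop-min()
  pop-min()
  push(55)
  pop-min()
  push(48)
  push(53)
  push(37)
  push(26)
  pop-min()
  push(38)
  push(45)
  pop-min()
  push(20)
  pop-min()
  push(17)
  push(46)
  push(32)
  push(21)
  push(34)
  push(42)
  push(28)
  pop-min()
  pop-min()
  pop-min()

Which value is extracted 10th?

28

insert 41 → {41}
insert 52 → {41, 52}
insert 57 → {41, 52, 57}
insert 47 → {41, 47, 52, 57}
insert 33 → {33, 41, 47, 52, 57}
pop-min → 33; now {41, 47, 52, 57}
pop-min → 41; now {47, 52, 57}
pop-min → 47; now {52, 57}
insert 55 → {52, 55, 57}
pop-min → 52; now {55, 57}
insert 48 → {48, 55, 57}
insert 53 → {48, 53, 55, 57}
insert 37 → {37, 48, 53, 55, 57}
insert 26 → {26, 37, 48, 53, 55, 57}
pop-min → 26; now {37, 48, 53, 55, 57}
insert 38 → {37, 38, 48, 53, 55, 57}
insert 45 → {37, 38, 45, 48, 53, 55, 57}
pop-min → 37; now {38, 45, 48, 53, 55, 57}
insert 20 → {20, 38, 45, 48, 53, 55, 57}
pop-min → 20; now {38, 45, 48, 53, 55, 57}
insert 17 → {17, 38, 45, 48, 53, 55, 57}
insert 46 → {17, 38, 45, 46, 48, 53, 55, 57}
insert 32 → {17, 32, 38, 45, 46, 48, 53, 55, 57}
insert 21 → {17, 21, 32, 38, 45, 46, 48, 53, 55, 57}
insert 34 → {17, 21, 32, 34, 38, 45, 46, 48, 53, 55, 57}
insert 42 → {17, 21, 32, 34, 38, 42, 45, 46, 48, 53, 55, 57}
insert 28 → {17, 21, 28, 32, 34, 38, 42, 45, 46, 48, 53, 55, 57}
pop-min → 17; now {21, 28, 32, 34, 38, 42, 45, 46, 48, 53, 55, 57}
pop-min → 21; now {28, 32, 34, 38, 42, 45, 46, 48, 53, 55, 57}
pop-min → 28; now {32, 34, 38, 42, 45, 46, 48, 53, 55, 57}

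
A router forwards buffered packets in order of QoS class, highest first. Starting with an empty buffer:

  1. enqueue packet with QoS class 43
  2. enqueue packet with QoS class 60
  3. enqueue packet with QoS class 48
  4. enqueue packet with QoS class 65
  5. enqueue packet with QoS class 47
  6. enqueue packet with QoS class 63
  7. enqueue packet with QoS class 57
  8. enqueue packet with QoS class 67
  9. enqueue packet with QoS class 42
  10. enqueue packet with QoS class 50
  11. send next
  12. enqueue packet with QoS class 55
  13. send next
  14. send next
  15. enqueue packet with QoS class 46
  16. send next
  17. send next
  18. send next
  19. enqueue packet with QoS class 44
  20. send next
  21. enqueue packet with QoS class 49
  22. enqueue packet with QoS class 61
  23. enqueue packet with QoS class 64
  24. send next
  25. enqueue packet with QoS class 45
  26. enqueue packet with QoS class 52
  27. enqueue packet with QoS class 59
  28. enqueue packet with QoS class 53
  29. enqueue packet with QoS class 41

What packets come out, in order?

[67, 65, 63, 60, 57, 55, 50, 64]

insert 43 → {43}
insert 60 → {60, 43}
insert 48 → {60, 48, 43}
insert 65 → {65, 60, 48, 43}
insert 47 → {65, 60, 48, 47, 43}
insert 63 → {65, 63, 60, 48, 47, 43}
insert 57 → {65, 63, 60, 57, 48, 47, 43}
insert 67 → {67, 65, 63, 60, 57, 48, 47, 43}
insert 42 → {67, 65, 63, 60, 57, 48, 47, 43, 42}
insert 50 → {67, 65, 63, 60, 57, 50, 48, 47, 43, 42}
send next → 67; now {65, 63, 60, 57, 50, 48, 47, 43, 42}
insert 55 → {65, 63, 60, 57, 55, 50, 48, 47, 43, 42}
send next → 65; now {63, 60, 57, 55, 50, 48, 47, 43, 42}
send next → 63; now {60, 57, 55, 50, 48, 47, 43, 42}
insert 46 → {60, 57, 55, 50, 48, 47, 46, 43, 42}
send next → 60; now {57, 55, 50, 48, 47, 46, 43, 42}
send next → 57; now {55, 50, 48, 47, 46, 43, 42}
send next → 55; now {50, 48, 47, 46, 43, 42}
insert 44 → {50, 48, 47, 46, 44, 43, 42}
send next → 50; now {48, 47, 46, 44, 43, 42}
insert 49 → {49, 48, 47, 46, 44, 43, 42}
insert 61 → {61, 49, 48, 47, 46, 44, 43, 42}
insert 64 → {64, 61, 49, 48, 47, 46, 44, 43, 42}
send next → 64; now {61, 49, 48, 47, 46, 44, 43, 42}
insert 45 → {61, 49, 48, 47, 46, 45, 44, 43, 42}
insert 52 → {61, 52, 49, 48, 47, 46, 45, 44, 43, 42}
insert 59 → {61, 59, 52, 49, 48, 47, 46, 45, 44, 43, 42}
insert 53 → {61, 59, 53, 52, 49, 48, 47, 46, 45, 44, 43, 42}
insert 41 → {61, 59, 53, 52, 49, 48, 47, 46, 45, 44, 43, 42, 41}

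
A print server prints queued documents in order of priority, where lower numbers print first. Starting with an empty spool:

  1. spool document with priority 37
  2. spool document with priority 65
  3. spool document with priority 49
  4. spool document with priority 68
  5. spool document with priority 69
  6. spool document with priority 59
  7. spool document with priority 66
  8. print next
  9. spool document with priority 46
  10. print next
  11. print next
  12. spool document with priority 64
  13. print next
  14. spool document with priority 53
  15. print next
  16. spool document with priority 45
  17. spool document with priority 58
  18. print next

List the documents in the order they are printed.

insert 37 → {37}
insert 65 → {37, 65}
insert 49 → {37, 49, 65}
insert 68 → {37, 49, 65, 68}
insert 69 → {37, 49, 65, 68, 69}
insert 59 → {37, 49, 59, 65, 68, 69}
insert 66 → {37, 49, 59, 65, 66, 68, 69}
print next → 37; now {49, 59, 65, 66, 68, 69}
insert 46 → {46, 49, 59, 65, 66, 68, 69}
print next → 46; now {49, 59, 65, 66, 68, 69}
print next → 49; now {59, 65, 66, 68, 69}
insert 64 → {59, 64, 65, 66, 68, 69}
print next → 59; now {64, 65, 66, 68, 69}
insert 53 → {53, 64, 65, 66, 68, 69}
print next → 53; now {64, 65, 66, 68, 69}
insert 45 → {45, 64, 65, 66, 68, 69}
insert 58 → {45, 58, 64, 65, 66, 68, 69}
print next → 45; now {58, 64, 65, 66, 68, 69}

[37, 46, 49, 59, 53, 45]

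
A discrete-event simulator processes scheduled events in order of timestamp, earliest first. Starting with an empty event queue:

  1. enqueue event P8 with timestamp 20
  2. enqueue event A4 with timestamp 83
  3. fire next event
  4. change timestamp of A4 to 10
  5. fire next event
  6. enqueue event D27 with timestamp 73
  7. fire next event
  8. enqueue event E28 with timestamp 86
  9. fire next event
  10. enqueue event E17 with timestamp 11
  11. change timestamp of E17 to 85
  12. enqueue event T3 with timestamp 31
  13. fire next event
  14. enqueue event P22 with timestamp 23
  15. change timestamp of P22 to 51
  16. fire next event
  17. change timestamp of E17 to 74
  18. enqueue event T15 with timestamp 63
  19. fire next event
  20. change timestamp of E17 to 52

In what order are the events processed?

add P8 (timestamp 20) → {P8:20}
add A4 (timestamp 83) → {P8:20, A4:83}
fire next event → P8; now {A4:83}
update A4 to timestamp 10 → {A4:10}
fire next event → A4; now {}
add D27 (timestamp 73) → {D27:73}
fire next event → D27; now {}
add E28 (timestamp 86) → {E28:86}
fire next event → E28; now {}
add E17 (timestamp 11) → {E17:11}
update E17 to timestamp 85 → {E17:85}
add T3 (timestamp 31) → {T3:31, E17:85}
fire next event → T3; now {E17:85}
add P22 (timestamp 23) → {P22:23, E17:85}
update P22 to timestamp 51 → {P22:51, E17:85}
fire next event → P22; now {E17:85}
update E17 to timestamp 74 → {E17:74}
add T15 (timestamp 63) → {T15:63, E17:74}
fire next event → T15; now {E17:74}
update E17 to timestamp 52 → {E17:52}

[P8, A4, D27, E28, T3, P22, T15]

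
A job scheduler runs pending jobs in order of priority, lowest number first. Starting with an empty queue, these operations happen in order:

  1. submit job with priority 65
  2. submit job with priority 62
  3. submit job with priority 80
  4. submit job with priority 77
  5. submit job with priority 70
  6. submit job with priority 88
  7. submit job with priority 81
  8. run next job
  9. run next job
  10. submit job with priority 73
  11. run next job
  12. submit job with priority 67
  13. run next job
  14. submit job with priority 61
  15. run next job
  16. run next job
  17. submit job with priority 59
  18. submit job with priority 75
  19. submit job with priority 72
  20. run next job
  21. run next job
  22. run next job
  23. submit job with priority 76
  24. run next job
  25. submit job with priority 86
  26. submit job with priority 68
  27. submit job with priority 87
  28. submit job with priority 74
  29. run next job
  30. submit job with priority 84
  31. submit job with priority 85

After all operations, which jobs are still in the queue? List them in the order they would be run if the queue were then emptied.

insert 65 → {65}
insert 62 → {62, 65}
insert 80 → {62, 65, 80}
insert 77 → {62, 65, 77, 80}
insert 70 → {62, 65, 70, 77, 80}
insert 88 → {62, 65, 70, 77, 80, 88}
insert 81 → {62, 65, 70, 77, 80, 81, 88}
run next job → 62; now {65, 70, 77, 80, 81, 88}
run next job → 65; now {70, 77, 80, 81, 88}
insert 73 → {70, 73, 77, 80, 81, 88}
run next job → 70; now {73, 77, 80, 81, 88}
insert 67 → {67, 73, 77, 80, 81, 88}
run next job → 67; now {73, 77, 80, 81, 88}
insert 61 → {61, 73, 77, 80, 81, 88}
run next job → 61; now {73, 77, 80, 81, 88}
run next job → 73; now {77, 80, 81, 88}
insert 59 → {59, 77, 80, 81, 88}
insert 75 → {59, 75, 77, 80, 81, 88}
insert 72 → {59, 72, 75, 77, 80, 81, 88}
run next job → 59; now {72, 75, 77, 80, 81, 88}
run next job → 72; now {75, 77, 80, 81, 88}
run next job → 75; now {77, 80, 81, 88}
insert 76 → {76, 77, 80, 81, 88}
run next job → 76; now {77, 80, 81, 88}
insert 86 → {77, 80, 81, 86, 88}
insert 68 → {68, 77, 80, 81, 86, 88}
insert 87 → {68, 77, 80, 81, 86, 87, 88}
insert 74 → {68, 74, 77, 80, 81, 86, 87, 88}
run next job → 68; now {74, 77, 80, 81, 86, 87, 88}
insert 84 → {74, 77, 80, 81, 84, 86, 87, 88}
insert 85 → {74, 77, 80, 81, 84, 85, 86, 87, 88}

74 → 77 → 80 → 81 → 84 → 85 → 86 → 87 → 88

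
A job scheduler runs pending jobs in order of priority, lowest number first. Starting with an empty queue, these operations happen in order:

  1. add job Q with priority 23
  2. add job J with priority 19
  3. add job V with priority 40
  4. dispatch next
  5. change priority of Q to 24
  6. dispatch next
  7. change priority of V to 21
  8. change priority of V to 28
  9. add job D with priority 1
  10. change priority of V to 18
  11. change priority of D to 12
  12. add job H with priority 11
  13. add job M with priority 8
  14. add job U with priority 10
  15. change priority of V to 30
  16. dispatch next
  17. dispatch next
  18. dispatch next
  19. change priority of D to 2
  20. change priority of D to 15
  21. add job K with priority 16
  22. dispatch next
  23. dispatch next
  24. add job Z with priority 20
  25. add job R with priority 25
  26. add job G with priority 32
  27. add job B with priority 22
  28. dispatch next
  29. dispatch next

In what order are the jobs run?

J, Q, M, U, H, D, K, Z, B

add Q (priority 23) → {Q:23}
add J (priority 19) → {J:19, Q:23}
add V (priority 40) → {J:19, Q:23, V:40}
dispatch next → J; now {Q:23, V:40}
update Q to priority 24 → {Q:24, V:40}
dispatch next → Q; now {V:40}
update V to priority 21 → {V:21}
update V to priority 28 → {V:28}
add D (priority 1) → {D:1, V:28}
update V to priority 18 → {D:1, V:18}
update D to priority 12 → {D:12, V:18}
add H (priority 11) → {H:11, D:12, V:18}
add M (priority 8) → {M:8, H:11, D:12, V:18}
add U (priority 10) → {M:8, U:10, H:11, D:12, V:18}
update V to priority 30 → {M:8, U:10, H:11, D:12, V:30}
dispatch next → M; now {U:10, H:11, D:12, V:30}
dispatch next → U; now {H:11, D:12, V:30}
dispatch next → H; now {D:12, V:30}
update D to priority 2 → {D:2, V:30}
update D to priority 15 → {D:15, V:30}
add K (priority 16) → {D:15, K:16, V:30}
dispatch next → D; now {K:16, V:30}
dispatch next → K; now {V:30}
add Z (priority 20) → {Z:20, V:30}
add R (priority 25) → {Z:20, R:25, V:30}
add G (priority 32) → {Z:20, R:25, V:30, G:32}
add B (priority 22) → {Z:20, B:22, R:25, V:30, G:32}
dispatch next → Z; now {B:22, R:25, V:30, G:32}
dispatch next → B; now {R:25, V:30, G:32}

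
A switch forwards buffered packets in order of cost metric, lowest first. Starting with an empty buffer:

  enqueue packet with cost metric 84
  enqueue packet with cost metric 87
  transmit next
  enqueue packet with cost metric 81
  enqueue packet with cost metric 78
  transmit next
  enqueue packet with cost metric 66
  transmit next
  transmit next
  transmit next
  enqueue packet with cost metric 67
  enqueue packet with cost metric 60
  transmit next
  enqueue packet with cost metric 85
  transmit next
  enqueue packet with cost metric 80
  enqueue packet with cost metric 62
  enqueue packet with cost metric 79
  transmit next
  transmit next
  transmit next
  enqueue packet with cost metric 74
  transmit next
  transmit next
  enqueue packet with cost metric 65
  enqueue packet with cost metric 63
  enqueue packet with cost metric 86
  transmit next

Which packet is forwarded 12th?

85

insert 84 → {84}
insert 87 → {84, 87}
transmit next → 84; now {87}
insert 81 → {81, 87}
insert 78 → {78, 81, 87}
transmit next → 78; now {81, 87}
insert 66 → {66, 81, 87}
transmit next → 66; now {81, 87}
transmit next → 81; now {87}
transmit next → 87; now {}
insert 67 → {67}
insert 60 → {60, 67}
transmit next → 60; now {67}
insert 85 → {67, 85}
transmit next → 67; now {85}
insert 80 → {80, 85}
insert 62 → {62, 80, 85}
insert 79 → {62, 79, 80, 85}
transmit next → 62; now {79, 80, 85}
transmit next → 79; now {80, 85}
transmit next → 80; now {85}
insert 74 → {74, 85}
transmit next → 74; now {85}
transmit next → 85; now {}
insert 65 → {65}
insert 63 → {63, 65}
insert 86 → {63, 65, 86}
transmit next → 63; now {65, 86}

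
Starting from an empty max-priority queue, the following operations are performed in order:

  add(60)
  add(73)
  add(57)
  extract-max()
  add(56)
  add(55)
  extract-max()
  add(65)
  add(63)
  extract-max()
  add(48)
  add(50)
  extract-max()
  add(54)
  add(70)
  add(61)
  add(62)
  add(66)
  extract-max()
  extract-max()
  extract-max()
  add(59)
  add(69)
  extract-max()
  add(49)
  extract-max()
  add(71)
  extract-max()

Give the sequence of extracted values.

73 → 60 → 65 → 63 → 70 → 66 → 62 → 69 → 61 → 71

insert 60 → {60}
insert 73 → {73, 60}
insert 57 → {73, 60, 57}
extract-max → 73; now {60, 57}
insert 56 → {60, 57, 56}
insert 55 → {60, 57, 56, 55}
extract-max → 60; now {57, 56, 55}
insert 65 → {65, 57, 56, 55}
insert 63 → {65, 63, 57, 56, 55}
extract-max → 65; now {63, 57, 56, 55}
insert 48 → {63, 57, 56, 55, 48}
insert 50 → {63, 57, 56, 55, 50, 48}
extract-max → 63; now {57, 56, 55, 50, 48}
insert 54 → {57, 56, 55, 54, 50, 48}
insert 70 → {70, 57, 56, 55, 54, 50, 48}
insert 61 → {70, 61, 57, 56, 55, 54, 50, 48}
insert 62 → {70, 62, 61, 57, 56, 55, 54, 50, 48}
insert 66 → {70, 66, 62, 61, 57, 56, 55, 54, 50, 48}
extract-max → 70; now {66, 62, 61, 57, 56, 55, 54, 50, 48}
extract-max → 66; now {62, 61, 57, 56, 55, 54, 50, 48}
extract-max → 62; now {61, 57, 56, 55, 54, 50, 48}
insert 59 → {61, 59, 57, 56, 55, 54, 50, 48}
insert 69 → {69, 61, 59, 57, 56, 55, 54, 50, 48}
extract-max → 69; now {61, 59, 57, 56, 55, 54, 50, 48}
insert 49 → {61, 59, 57, 56, 55, 54, 50, 49, 48}
extract-max → 61; now {59, 57, 56, 55, 54, 50, 49, 48}
insert 71 → {71, 59, 57, 56, 55, 54, 50, 49, 48}
extract-max → 71; now {59, 57, 56, 55, 54, 50, 49, 48}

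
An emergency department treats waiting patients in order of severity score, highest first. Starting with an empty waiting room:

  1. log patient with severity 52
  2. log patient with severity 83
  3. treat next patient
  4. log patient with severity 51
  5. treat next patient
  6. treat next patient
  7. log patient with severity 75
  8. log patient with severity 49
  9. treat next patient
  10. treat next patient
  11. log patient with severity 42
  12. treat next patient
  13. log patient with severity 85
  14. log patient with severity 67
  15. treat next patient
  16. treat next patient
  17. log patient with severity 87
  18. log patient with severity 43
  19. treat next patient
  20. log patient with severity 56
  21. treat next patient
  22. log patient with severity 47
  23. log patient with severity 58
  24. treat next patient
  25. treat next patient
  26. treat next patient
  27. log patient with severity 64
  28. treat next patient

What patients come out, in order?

insert 52 → {52}
insert 83 → {83, 52}
treat next patient → 83; now {52}
insert 51 → {52, 51}
treat next patient → 52; now {51}
treat next patient → 51; now {}
insert 75 → {75}
insert 49 → {75, 49}
treat next patient → 75; now {49}
treat next patient → 49; now {}
insert 42 → {42}
treat next patient → 42; now {}
insert 85 → {85}
insert 67 → {85, 67}
treat next patient → 85; now {67}
treat next patient → 67; now {}
insert 87 → {87}
insert 43 → {87, 43}
treat next patient → 87; now {43}
insert 56 → {56, 43}
treat next patient → 56; now {43}
insert 47 → {47, 43}
insert 58 → {58, 47, 43}
treat next patient → 58; now {47, 43}
treat next patient → 47; now {43}
treat next patient → 43; now {}
insert 64 → {64}
treat next patient → 64; now {}

83, 52, 51, 75, 49, 42, 85, 67, 87, 56, 58, 47, 43, 64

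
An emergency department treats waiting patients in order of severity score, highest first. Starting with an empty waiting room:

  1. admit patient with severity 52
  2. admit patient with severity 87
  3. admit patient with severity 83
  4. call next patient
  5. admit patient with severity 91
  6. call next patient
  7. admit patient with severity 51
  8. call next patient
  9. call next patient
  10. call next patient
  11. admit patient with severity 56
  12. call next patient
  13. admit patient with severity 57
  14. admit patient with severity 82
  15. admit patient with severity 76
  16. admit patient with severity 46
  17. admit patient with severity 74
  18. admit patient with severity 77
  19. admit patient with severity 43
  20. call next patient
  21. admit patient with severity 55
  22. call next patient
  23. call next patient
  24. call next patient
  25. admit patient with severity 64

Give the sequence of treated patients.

insert 52 → {52}
insert 87 → {87, 52}
insert 83 → {87, 83, 52}
call next patient → 87; now {83, 52}
insert 91 → {91, 83, 52}
call next patient → 91; now {83, 52}
insert 51 → {83, 52, 51}
call next patient → 83; now {52, 51}
call next patient → 52; now {51}
call next patient → 51; now {}
insert 56 → {56}
call next patient → 56; now {}
insert 57 → {57}
insert 82 → {82, 57}
insert 76 → {82, 76, 57}
insert 46 → {82, 76, 57, 46}
insert 74 → {82, 76, 74, 57, 46}
insert 77 → {82, 77, 76, 74, 57, 46}
insert 43 → {82, 77, 76, 74, 57, 46, 43}
call next patient → 82; now {77, 76, 74, 57, 46, 43}
insert 55 → {77, 76, 74, 57, 55, 46, 43}
call next patient → 77; now {76, 74, 57, 55, 46, 43}
call next patient → 76; now {74, 57, 55, 46, 43}
call next patient → 74; now {57, 55, 46, 43}
insert 64 → {64, 57, 55, 46, 43}

[87, 91, 83, 52, 51, 56, 82, 77, 76, 74]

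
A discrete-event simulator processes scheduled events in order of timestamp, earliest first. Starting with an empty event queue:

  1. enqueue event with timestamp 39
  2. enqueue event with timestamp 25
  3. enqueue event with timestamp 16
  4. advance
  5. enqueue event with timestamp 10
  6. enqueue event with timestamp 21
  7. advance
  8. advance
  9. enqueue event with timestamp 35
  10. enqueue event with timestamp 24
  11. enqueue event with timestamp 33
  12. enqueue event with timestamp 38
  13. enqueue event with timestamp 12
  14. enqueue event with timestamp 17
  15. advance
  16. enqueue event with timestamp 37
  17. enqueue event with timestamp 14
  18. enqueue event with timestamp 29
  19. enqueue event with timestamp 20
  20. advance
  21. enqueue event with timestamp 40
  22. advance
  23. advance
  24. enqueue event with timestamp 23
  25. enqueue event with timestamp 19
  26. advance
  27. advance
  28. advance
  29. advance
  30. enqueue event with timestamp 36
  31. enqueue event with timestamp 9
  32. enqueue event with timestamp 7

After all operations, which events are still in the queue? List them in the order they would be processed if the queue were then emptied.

7 → 9 → 29 → 33 → 35 → 36 → 37 → 38 → 39 → 40

insert 39 → {39}
insert 25 → {25, 39}
insert 16 → {16, 25, 39}
advance → 16; now {25, 39}
insert 10 → {10, 25, 39}
insert 21 → {10, 21, 25, 39}
advance → 10; now {21, 25, 39}
advance → 21; now {25, 39}
insert 35 → {25, 35, 39}
insert 24 → {24, 25, 35, 39}
insert 33 → {24, 25, 33, 35, 39}
insert 38 → {24, 25, 33, 35, 38, 39}
insert 12 → {12, 24, 25, 33, 35, 38, 39}
insert 17 → {12, 17, 24, 25, 33, 35, 38, 39}
advance → 12; now {17, 24, 25, 33, 35, 38, 39}
insert 37 → {17, 24, 25, 33, 35, 37, 38, 39}
insert 14 → {14, 17, 24, 25, 33, 35, 37, 38, 39}
insert 29 → {14, 17, 24, 25, 29, 33, 35, 37, 38, 39}
insert 20 → {14, 17, 20, 24, 25, 29, 33, 35, 37, 38, 39}
advance → 14; now {17, 20, 24, 25, 29, 33, 35, 37, 38, 39}
insert 40 → {17, 20, 24, 25, 29, 33, 35, 37, 38, 39, 40}
advance → 17; now {20, 24, 25, 29, 33, 35, 37, 38, 39, 40}
advance → 20; now {24, 25, 29, 33, 35, 37, 38, 39, 40}
insert 23 → {23, 24, 25, 29, 33, 35, 37, 38, 39, 40}
insert 19 → {19, 23, 24, 25, 29, 33, 35, 37, 38, 39, 40}
advance → 19; now {23, 24, 25, 29, 33, 35, 37, 38, 39, 40}
advance → 23; now {24, 25, 29, 33, 35, 37, 38, 39, 40}
advance → 24; now {25, 29, 33, 35, 37, 38, 39, 40}
advance → 25; now {29, 33, 35, 37, 38, 39, 40}
insert 36 → {29, 33, 35, 36, 37, 38, 39, 40}
insert 9 → {9, 29, 33, 35, 36, 37, 38, 39, 40}
insert 7 → {7, 9, 29, 33, 35, 36, 37, 38, 39, 40}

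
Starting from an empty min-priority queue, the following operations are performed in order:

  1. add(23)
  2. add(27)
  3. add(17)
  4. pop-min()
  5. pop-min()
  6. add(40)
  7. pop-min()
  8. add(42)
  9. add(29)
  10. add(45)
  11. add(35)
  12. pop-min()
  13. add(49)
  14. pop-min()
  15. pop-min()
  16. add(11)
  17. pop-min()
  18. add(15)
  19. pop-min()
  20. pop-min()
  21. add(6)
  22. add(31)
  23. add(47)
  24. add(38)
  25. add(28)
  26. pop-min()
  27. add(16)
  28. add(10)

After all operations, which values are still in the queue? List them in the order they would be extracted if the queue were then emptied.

insert 23 → {23}
insert 27 → {23, 27}
insert 17 → {17, 23, 27}
pop-min → 17; now {23, 27}
pop-min → 23; now {27}
insert 40 → {27, 40}
pop-min → 27; now {40}
insert 42 → {40, 42}
insert 29 → {29, 40, 42}
insert 45 → {29, 40, 42, 45}
insert 35 → {29, 35, 40, 42, 45}
pop-min → 29; now {35, 40, 42, 45}
insert 49 → {35, 40, 42, 45, 49}
pop-min → 35; now {40, 42, 45, 49}
pop-min → 40; now {42, 45, 49}
insert 11 → {11, 42, 45, 49}
pop-min → 11; now {42, 45, 49}
insert 15 → {15, 42, 45, 49}
pop-min → 15; now {42, 45, 49}
pop-min → 42; now {45, 49}
insert 6 → {6, 45, 49}
insert 31 → {6, 31, 45, 49}
insert 47 → {6, 31, 45, 47, 49}
insert 38 → {6, 31, 38, 45, 47, 49}
insert 28 → {6, 28, 31, 38, 45, 47, 49}
pop-min → 6; now {28, 31, 38, 45, 47, 49}
insert 16 → {16, 28, 31, 38, 45, 47, 49}
insert 10 → {10, 16, 28, 31, 38, 45, 47, 49}

10 → 16 → 28 → 31 → 38 → 45 → 47 → 49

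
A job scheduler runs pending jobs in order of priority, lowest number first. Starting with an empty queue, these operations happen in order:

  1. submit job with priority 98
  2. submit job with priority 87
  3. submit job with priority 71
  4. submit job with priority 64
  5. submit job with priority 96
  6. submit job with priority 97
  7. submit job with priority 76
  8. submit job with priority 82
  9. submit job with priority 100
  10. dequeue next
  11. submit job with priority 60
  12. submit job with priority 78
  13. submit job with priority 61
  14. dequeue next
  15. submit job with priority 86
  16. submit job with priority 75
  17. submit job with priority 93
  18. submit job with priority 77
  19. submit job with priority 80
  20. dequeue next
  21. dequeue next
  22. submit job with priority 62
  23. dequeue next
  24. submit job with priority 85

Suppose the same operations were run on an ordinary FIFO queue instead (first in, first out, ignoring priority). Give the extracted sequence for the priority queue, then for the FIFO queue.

priority queue: 64, 60, 61, 71, 62; FIFO queue: 98 → 87 → 71 → 64 → 96

insert 98 → {98}
insert 87 → {87, 98}
insert 71 → {71, 87, 98}
insert 64 → {64, 71, 87, 98}
insert 96 → {64, 71, 87, 96, 98}
insert 97 → {64, 71, 87, 96, 97, 98}
insert 76 → {64, 71, 76, 87, 96, 97, 98}
insert 82 → {64, 71, 76, 82, 87, 96, 97, 98}
insert 100 → {64, 71, 76, 82, 87, 96, 97, 98, 100}
dequeue next → 64; now {71, 76, 82, 87, 96, 97, 98, 100}
insert 60 → {60, 71, 76, 82, 87, 96, 97, 98, 100}
insert 78 → {60, 71, 76, 78, 82, 87, 96, 97, 98, 100}
insert 61 → {60, 61, 71, 76, 78, 82, 87, 96, 97, 98, 100}
dequeue next → 60; now {61, 71, 76, 78, 82, 87, 96, 97, 98, 100}
insert 86 → {61, 71, 76, 78, 82, 86, 87, 96, 97, 98, 100}
insert 75 → {61, 71, 75, 76, 78, 82, 86, 87, 96, 97, 98, 100}
insert 93 → {61, 71, 75, 76, 78, 82, 86, 87, 93, 96, 97, 98, 100}
insert 77 → {61, 71, 75, 76, 77, 78, 82, 86, 87, 93, 96, 97, 98, 100}
insert 80 → {61, 71, 75, 76, 77, 78, 80, 82, 86, 87, 93, 96, 97, 98, 100}
dequeue next → 61; now {71, 75, 76, 77, 78, 80, 82, 86, 87, 93, 96, 97, 98, 100}
dequeue next → 71; now {75, 76, 77, 78, 80, 82, 86, 87, 93, 96, 97, 98, 100}
insert 62 → {62, 75, 76, 77, 78, 80, 82, 86, 87, 93, 96, 97, 98, 100}
dequeue next → 62; now {75, 76, 77, 78, 80, 82, 86, 87, 93, 96, 97, 98, 100}
insert 85 → {75, 76, 77, 78, 80, 82, 85, 86, 87, 93, 96, 97, 98, 100}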